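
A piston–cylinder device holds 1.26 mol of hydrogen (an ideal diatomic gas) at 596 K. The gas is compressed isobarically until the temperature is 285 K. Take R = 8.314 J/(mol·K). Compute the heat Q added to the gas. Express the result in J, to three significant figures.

Q ≈ -11400 J

Isobaric: W = nRΔT = (1.26)(8.314)(-311) = -3258 J.
ΔU = nCᵥΔT with Cᵥ = 5R/2: ΔU = (1.26)(20.79)(-311) = -8145 J.
Q = ΔU + W = -8145 − 3258 = -11403 J.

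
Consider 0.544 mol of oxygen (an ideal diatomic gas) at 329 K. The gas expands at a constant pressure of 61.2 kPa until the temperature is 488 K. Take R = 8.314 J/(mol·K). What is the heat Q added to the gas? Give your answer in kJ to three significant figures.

Isobaric: W = nRΔT = (0.544)(8.314)(159) = 719.1 J.
ΔU = nCᵥΔT with Cᵥ = 5R/2: ΔU = (0.544)(20.79)(159) = 1798 J.
Q = ΔU + W = 1798 + 719.1 = 2517 J.

Q ≈ 2.52 kJ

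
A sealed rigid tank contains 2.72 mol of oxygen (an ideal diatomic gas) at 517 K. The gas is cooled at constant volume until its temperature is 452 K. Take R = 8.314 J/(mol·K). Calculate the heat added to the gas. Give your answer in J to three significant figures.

Q ≈ -3670 J

Constant volume ⇒ W = 0, so Q = ΔU = nCᵥΔT with Cᵥ = 5R/2 = 20.79 J/(mol·K).
ΔU = (2.72)(20.79)(452 − 517) = -3675 J.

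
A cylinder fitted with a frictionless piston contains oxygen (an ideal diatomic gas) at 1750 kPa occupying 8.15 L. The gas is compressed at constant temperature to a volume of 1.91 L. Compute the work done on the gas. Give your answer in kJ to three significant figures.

Isothermal: W = nRT ln(V₂/V₁) = P₁V₁ ln(V₂/V₁).
P₁V₁ = (1750 kPa)(8.15 L) = 14262 J.
W = 14262 × ln(1.91/8.15) = 14262 × -1.451
W_by_gas = -20694 J; work on gas = −W_by = 20694 J.

W ≈ 20.7 kJ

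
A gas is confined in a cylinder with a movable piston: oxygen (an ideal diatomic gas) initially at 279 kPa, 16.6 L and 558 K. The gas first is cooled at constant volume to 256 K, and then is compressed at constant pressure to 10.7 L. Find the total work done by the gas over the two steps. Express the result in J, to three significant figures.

W_total ≈ -755 J

Step 1 (isochoric): W = 0 (constant volume).
After step 1: P = 128 kPa (V unchanged).
Step 2 (isobaric): W = PΔV = (128 kPa)(10.7 − 16.6 L) = -755.2 J.
W_total = 0 − 755.2 = -755.2 J.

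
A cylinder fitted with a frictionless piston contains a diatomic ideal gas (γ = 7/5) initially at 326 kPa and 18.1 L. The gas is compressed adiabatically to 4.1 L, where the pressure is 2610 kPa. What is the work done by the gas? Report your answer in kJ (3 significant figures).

Adiabatic: W = (P₁V₁ − P₂V₂)/(γ − 1) with γ = 7/5.
P₁V₁ = 5901 J, P₂V₂ = 10701 J.
W = (5901 − 10701) / 0.4 = -12001 J.

W ≈ -12.0 kJ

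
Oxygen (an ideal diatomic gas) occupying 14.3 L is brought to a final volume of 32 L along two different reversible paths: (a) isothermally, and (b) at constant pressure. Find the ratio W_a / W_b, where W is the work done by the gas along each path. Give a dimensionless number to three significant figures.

W_a / W_b ≈ 0.651

Path (a) isothermal: W = P₁V₁ ln(V₂/V₁) → W_a/(P₁V₁) = 0.8055.
Path (b) isobaric: W = P₁(V₂ − V₁) → W_b/(P₁V₁) = 1.238.
W_a / W_b = 0.8055 / 1.238 = 0.6508.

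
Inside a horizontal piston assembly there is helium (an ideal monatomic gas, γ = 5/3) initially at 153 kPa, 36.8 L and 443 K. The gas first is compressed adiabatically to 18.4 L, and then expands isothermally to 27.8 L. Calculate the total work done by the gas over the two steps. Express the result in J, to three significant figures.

W_total ≈ -1270 J

Step 1 (adiabatic): W = (P₁V₁ − P₂V₂)/(γ−1) = (5630 − 8938)/0.667 = -4961 J.
After step 1: P = 485.7 kPa, V = 18.4 L, T = 703.2 K.
Step 2 (isothermal): W = P₁V₁ ln(V₂/V₁) = (8938) ln(27.8/18.4) = 3688 J.
W_total = -4961 + 3688 = -1272 J.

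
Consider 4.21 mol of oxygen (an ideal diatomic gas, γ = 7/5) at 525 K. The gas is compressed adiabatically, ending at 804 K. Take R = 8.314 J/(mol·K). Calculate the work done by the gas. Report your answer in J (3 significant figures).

W ≈ -24400 J

Adiabatic ⇒ Q = 0, so W_by = −ΔU = nCᵥ(T₁ − T₂).
Cᵥ = 5R/2 = 20.79 J/(mol·K).
W = (4.21)(20.79)(525 − 804) = -24414 J.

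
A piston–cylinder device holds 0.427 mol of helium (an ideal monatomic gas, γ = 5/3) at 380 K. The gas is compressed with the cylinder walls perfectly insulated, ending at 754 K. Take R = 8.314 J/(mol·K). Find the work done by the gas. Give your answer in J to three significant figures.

W ≈ -1990 J

Adiabatic ⇒ Q = 0, so W_by = −ΔU = nCᵥ(T₁ − T₂).
Cᵥ = 3R/2 = 12.47 J/(mol·K).
W = (0.427)(12.47)(380 − 754) = -1992 J.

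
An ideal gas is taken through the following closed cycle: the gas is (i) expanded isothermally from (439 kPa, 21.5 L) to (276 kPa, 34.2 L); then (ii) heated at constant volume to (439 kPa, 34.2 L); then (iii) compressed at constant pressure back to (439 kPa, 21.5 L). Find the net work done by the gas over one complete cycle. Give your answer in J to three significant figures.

Leg (i): W = PᵢVᵢ ln(V_f/Vᵢ) = (9438) ln(34.2/21.5) = 4381 J.
Leg (ii): W = 0.
Leg (iii): W = PΔV = (439)(21.5 − 34.2) = -5575 J.
W_net = 4381 − 5575 = -1194 J.

W_net ≈ -1190 J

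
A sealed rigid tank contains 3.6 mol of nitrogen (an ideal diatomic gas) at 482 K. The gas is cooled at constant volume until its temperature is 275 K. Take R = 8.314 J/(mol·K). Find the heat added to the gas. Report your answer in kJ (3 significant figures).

Q ≈ -15.5 kJ

Constant volume ⇒ W = 0, so Q = ΔU = nCᵥΔT with Cᵥ = 5R/2 = 20.79 J/(mol·K).
ΔU = (3.6)(20.79)(275 − 482) = -15489 J.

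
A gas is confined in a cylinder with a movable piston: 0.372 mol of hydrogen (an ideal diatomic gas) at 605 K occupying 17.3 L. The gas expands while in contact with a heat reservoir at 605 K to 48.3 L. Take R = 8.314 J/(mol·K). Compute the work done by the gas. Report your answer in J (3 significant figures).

Isothermal: W = nRT ln(V₂/V₁).
W = (0.372)(8.314)(605) × ln(48.3/17.3)
  = 1871 × 1.027
W_by_gas = 1921 J.

W ≈ 1920 J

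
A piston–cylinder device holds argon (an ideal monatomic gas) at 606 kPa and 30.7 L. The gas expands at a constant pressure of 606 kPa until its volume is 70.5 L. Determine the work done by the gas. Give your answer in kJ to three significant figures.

Isobaric: W = P ΔV.
W = (606 kPa)(70.5 − 30.7 L) = (606)(39.8) = 24119 J.

W ≈ 24.1 kJ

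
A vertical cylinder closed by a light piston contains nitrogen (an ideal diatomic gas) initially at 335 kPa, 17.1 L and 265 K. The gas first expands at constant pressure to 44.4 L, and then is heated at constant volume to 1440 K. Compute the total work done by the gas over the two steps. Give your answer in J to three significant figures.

Step 1 (isobaric): W = PΔV = (335 kPa)(44.4 − 17.1 L) = 9145 J.
Step 2 (isochoric): W = 0 (constant volume).
W_total = 9145 + 0 = 9145 J.

W_total ≈ 9150 J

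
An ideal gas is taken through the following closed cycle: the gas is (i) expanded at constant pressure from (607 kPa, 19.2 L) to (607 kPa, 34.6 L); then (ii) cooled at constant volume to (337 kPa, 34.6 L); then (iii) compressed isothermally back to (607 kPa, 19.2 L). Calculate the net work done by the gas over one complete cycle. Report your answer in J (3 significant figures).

Leg (i): W = PΔV = (607)(34.6 − 19.2) = 9348 J.
Leg (ii): W = 0.
Leg (iii): W = PᵢVᵢ ln(V_f/Vᵢ) = (11660) ln(19.2/34.6) = -6867 J.
W_net = 9348 − 6867 = 2481 J.

W_net ≈ 2480 J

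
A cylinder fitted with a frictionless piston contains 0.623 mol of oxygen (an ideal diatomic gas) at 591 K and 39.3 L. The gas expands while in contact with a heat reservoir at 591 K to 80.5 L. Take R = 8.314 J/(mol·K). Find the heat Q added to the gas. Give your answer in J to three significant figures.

Isothermal ⇒ ΔU = 0, so Q = W = nRT ln(V₂/V₁).
Q = (0.623)(8.314)(591) ln(80.5/39.3) = 3061 × 0.717 = 2195 J.

Q ≈ 2190 J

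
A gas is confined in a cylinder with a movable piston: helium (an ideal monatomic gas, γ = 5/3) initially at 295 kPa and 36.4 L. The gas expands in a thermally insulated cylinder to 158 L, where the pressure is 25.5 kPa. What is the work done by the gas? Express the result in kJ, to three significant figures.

Adiabatic: W = (P₁V₁ − P₂V₂)/(γ − 1) with γ = 5/3.
P₁V₁ = 10738 J, P₂V₂ = 4029 J.
W = (10738 − 4029) / 0.6667 = 10063 J.

W ≈ 10.1 kJ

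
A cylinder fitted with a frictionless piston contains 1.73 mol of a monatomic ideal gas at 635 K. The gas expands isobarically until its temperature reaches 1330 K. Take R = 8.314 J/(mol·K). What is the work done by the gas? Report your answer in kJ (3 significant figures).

W ≈ 10.0 kJ

Isobaric: W = P ΔV = nR ΔT.
W = (1.73)(8.314)(1330 − 635) = 9996 J.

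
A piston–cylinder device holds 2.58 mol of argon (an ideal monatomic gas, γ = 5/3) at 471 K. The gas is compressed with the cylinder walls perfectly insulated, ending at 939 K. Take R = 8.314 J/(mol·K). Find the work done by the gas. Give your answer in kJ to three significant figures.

W ≈ -15.1 kJ

Adiabatic ⇒ Q = 0, so W_by = −ΔU = nCᵥ(T₁ − T₂).
Cᵥ = 3R/2 = 12.47 J/(mol·K).
W = (2.58)(12.47)(471 − 939) = -15058 J.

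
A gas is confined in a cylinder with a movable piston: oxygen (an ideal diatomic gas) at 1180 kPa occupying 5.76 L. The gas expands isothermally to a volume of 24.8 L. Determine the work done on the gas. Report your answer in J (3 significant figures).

W ≈ -9920 J

Isothermal: W = nRT ln(V₂/V₁) = P₁V₁ ln(V₂/V₁).
P₁V₁ = (1180 kPa)(5.76 L) = 6797 J.
W = 6797 × ln(24.8/5.76) = 6797 × 1.46
W_by_gas = 9923 J; work on gas = −W_by = -9923 J.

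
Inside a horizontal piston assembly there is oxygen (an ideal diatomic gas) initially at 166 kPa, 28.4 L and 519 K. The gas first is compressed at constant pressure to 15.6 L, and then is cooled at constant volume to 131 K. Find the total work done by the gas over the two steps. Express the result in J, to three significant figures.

W_total ≈ -2120 J

Step 1 (isobaric): W = PΔV = (166 kPa)(15.6 − 28.4 L) = -2125 J.
Step 2 (isochoric): W = 0 (constant volume).
W_total = -2125 + 0 = -2125 J.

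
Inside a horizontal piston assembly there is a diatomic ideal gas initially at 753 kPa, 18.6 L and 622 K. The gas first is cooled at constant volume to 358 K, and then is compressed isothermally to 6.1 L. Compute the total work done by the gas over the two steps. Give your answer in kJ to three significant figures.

W_total ≈ -8.99 kJ

Step 1 (isochoric): W = 0 (constant volume).
After step 1: P = 433.4 kPa (V unchanged).
Step 2 (isothermal): W = P₁V₁ ln(V₂/V₁) = (8061) ln(6.1/18.6) = -8987 J.
W_total = 0 − 8987 = -8987 J.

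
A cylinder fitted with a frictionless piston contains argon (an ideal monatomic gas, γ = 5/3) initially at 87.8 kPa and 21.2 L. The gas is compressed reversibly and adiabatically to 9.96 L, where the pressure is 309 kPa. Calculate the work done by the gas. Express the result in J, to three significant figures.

W ≈ -1820 J

Adiabatic: W = (P₁V₁ − P₂V₂)/(γ − 1) with γ = 5/3.
P₁V₁ = 1861 J, P₂V₂ = 3078 J.
W = (1861 − 3078) / 0.6667 = -1824 J.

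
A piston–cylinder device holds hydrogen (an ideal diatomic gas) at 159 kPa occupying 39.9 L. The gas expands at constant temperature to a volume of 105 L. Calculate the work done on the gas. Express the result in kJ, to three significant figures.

Isothermal: W = nRT ln(V₂/V₁) = P₁V₁ ln(V₂/V₁).
P₁V₁ = (159 kPa)(39.9 L) = 6344 J.
W = 6344 × ln(105/39.9) = 6344 × 0.9676
W_by_gas = 6138 J; work on gas = −W_by = -6138 J.

W ≈ -6.14 kJ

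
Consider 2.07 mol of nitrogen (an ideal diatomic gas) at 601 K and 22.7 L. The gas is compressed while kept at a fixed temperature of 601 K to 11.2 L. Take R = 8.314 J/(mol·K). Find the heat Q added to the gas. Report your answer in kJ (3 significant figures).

Isothermal ⇒ ΔU = 0, so Q = W = nRT ln(V₂/V₁).
Q = (2.07)(8.314)(601) ln(11.2/22.7) = 10343 × -0.7065 = -7307 J.

Q ≈ -7.31 kJ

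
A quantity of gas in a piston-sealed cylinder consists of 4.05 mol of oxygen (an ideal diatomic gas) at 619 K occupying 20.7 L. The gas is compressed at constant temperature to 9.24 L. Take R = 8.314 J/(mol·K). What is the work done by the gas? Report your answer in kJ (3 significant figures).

Isothermal: W = nRT ln(V₂/V₁).
W = (4.05)(8.314)(619) × ln(9.24/20.7)
  = 20843 × -0.8066
W_by_gas = -16812 J.

W ≈ -16.8 kJ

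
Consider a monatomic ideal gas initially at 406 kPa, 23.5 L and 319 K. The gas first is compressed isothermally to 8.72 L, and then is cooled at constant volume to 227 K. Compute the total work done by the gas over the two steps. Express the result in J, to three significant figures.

Step 1 (isothermal): W = P₁V₁ ln(V₂/V₁) = (9541) ln(8.72/23.5) = -9459 J.
Step 2 (isochoric): W = 0 (constant volume).
W_total = -9459 + 0 = -9459 J.

W_total ≈ -9460 J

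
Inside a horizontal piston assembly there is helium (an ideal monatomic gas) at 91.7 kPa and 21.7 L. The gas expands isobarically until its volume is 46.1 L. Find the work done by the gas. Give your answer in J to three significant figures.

W ≈ 2240 J

Isobaric: W = P ΔV.
W = (91.7 kPa)(46.1 − 21.7 L) = (91.7)(24.4) = 2237 J.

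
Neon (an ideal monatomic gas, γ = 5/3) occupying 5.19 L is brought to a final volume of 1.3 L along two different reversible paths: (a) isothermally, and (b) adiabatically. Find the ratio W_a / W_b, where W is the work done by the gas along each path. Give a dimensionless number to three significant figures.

Path (a) isothermal: W = P₁V₁ ln(V₂/V₁) → W_a/(P₁V₁) = -1.384.
Path (b) adiabatic: W = P₁V₁(1 − (V₁/V₂)^(γ−1))/(γ−1) → W_b/(P₁V₁) = -2.275.
W_a / W_b = -1.384 / -2.275 = 0.6085.

W_a / W_b ≈ 0.609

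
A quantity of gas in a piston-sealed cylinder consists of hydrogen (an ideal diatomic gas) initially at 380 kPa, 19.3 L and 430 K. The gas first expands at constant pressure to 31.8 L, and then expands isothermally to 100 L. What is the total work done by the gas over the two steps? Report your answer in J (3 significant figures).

Step 1 (isobaric): W = PΔV = (380 kPa)(31.8 − 19.3 L) = 4750 J.
After step 1: P = 380 kPa, V = 31.8 L, T = 708.5 K.
Step 2 (isothermal): W = P₁V₁ ln(V₂/V₁) = (12084) ln(100/31.8) = 13845 J.
W_total = 4750 + 13845 = 18595 J.

W_total ≈ 18600 J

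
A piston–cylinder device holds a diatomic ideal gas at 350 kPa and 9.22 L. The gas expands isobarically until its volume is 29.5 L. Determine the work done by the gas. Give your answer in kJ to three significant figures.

Isobaric: W = P ΔV.
W = (350 kPa)(29.5 − 9.22 L) = (350)(20.28) = 7098 J.

W ≈ 7.10 kJ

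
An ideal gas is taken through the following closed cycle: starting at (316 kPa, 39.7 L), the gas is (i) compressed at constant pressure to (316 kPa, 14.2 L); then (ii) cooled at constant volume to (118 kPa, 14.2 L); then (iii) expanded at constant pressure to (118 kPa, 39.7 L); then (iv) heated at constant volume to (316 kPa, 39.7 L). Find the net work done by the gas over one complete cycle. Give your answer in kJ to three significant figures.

W_net ≈ -5.05 kJ

Constant-volume legs do no work.
W(i) = (316)(14.2 − 39.7) = -8058 J; W(iii) = (118)(39.7 − 14.2) = 3009 J.
W_net = -8058 + 3009 = -5049 J (the counter-clockwise enclosed area).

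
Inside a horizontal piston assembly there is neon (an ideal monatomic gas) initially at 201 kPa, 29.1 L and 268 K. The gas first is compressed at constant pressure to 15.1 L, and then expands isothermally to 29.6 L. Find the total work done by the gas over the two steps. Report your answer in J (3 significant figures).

W_total ≈ -771 J

Step 1 (isobaric): W = PΔV = (201 kPa)(15.1 − 29.1 L) = -2814 J.
After step 1: P = 201 kPa, V = 15.1 L, T = 139.1 K.
Step 2 (isothermal): W = P₁V₁ ln(V₂/V₁) = (3035) ln(29.6/15.1) = 2043 J.
W_total = -2814 + 2043 = -771.1 J.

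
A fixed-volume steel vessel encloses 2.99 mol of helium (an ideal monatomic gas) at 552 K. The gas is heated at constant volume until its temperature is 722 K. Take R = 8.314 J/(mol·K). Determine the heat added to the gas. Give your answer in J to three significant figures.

Q ≈ 6340 J

Constant volume ⇒ W = 0, so Q = ΔU = nCᵥΔT with Cᵥ = 3R/2 = 12.47 J/(mol·K).
ΔU = (2.99)(12.47)(722 − 552) = 6339 J.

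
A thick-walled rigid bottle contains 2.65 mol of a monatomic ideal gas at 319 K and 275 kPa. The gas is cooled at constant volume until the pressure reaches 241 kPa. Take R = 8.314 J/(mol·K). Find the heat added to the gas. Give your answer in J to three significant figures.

Q ≈ -1300 J

Constant volume ⇒ W = 0, so Q = ΔU = nCᵥΔT with Cᵥ = 3R/2 = 12.47 J/(mol·K).
At constant V, T₂/T₁ = P₂/P₁ ⇒ ΔT = T₁(P₂/P₁ − 1) = 319·(241/275 − 1) = -39.44 K.
ΔU = (2.65)(12.47)(-39.44) = -1303 J.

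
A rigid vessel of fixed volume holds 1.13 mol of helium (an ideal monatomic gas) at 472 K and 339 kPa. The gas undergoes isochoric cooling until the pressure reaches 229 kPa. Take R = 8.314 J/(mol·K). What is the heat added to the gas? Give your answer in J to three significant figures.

Q ≈ -2160 J

Constant volume ⇒ W = 0, so Q = ΔU = nCᵥΔT with Cᵥ = 3R/2 = 12.47 J/(mol·K).
At constant V, T₂/T₁ = P₂/P₁ ⇒ ΔT = T₁(P₂/P₁ − 1) = 472·(229/339 − 1) = -153.2 K.
ΔU = (1.13)(12.47)(-153.2) = -2158 J.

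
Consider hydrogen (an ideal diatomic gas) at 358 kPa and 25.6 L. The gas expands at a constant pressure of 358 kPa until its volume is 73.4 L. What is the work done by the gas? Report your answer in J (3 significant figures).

Isobaric: W = P ΔV.
W = (358 kPa)(73.4 − 25.6 L) = (358)(47.8) = 17112 J.

W ≈ 17100 J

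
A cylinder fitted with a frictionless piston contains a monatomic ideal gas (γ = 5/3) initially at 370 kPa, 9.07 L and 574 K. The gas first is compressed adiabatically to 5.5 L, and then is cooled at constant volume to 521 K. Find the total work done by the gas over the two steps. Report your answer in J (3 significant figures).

Step 1 (adiabatic): W = (P₁V₁ − P₂V₂)/(γ−1) = (3356 − 4684)/0.667 = -1993 J.
Step 2 (isochoric): W = 0 (constant volume).
W_total = -1993 + 0 = -1993 J.

W_total ≈ -1990 J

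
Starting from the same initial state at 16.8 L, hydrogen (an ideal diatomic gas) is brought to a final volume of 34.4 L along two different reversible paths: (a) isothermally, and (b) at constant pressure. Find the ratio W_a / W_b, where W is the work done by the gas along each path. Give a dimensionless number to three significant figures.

Path (a) isothermal: W = P₁V₁ ln(V₂/V₁) → W_a/(P₁V₁) = 0.7167.
Path (b) isobaric: W = P₁(V₂ − V₁) → W_b/(P₁V₁) = 1.048.
W_a / W_b = 0.7167 / 1.048 = 0.6841.

W_a / W_b ≈ 0.684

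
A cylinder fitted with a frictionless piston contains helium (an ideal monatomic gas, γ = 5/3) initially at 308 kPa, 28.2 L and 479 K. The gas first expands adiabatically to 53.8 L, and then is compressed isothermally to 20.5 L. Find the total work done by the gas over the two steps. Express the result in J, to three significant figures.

Step 1 (adiabatic): W = (P₁V₁ − P₂V₂)/(γ−1) = (8686 − 5646)/0.667 = 4559 J.
After step 1: P = 105 kPa, V = 53.8 L, T = 311.4 K.
Step 2 (isothermal): W = P₁V₁ ln(V₂/V₁) = (5646) ln(20.5/53.8) = -5448 J.
W_total = 4559 − 5448 = -889.3 J.

W_total ≈ -889 J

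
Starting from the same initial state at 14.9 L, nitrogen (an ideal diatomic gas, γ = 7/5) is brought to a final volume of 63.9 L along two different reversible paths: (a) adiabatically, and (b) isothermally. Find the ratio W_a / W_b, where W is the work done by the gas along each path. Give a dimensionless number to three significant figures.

W_a / W_b ≈ 0.758

Path (a) adiabatic: W = P₁V₁(1 − (V₁/V₂)^(γ−1))/(γ−1) → W_a/(P₁V₁) = 1.104.
Path (b) isothermal: W = P₁V₁ ln(V₂/V₁) → W_b/(P₁V₁) = 1.456.
W_a / W_b = 1.104 / 1.456 = 0.758.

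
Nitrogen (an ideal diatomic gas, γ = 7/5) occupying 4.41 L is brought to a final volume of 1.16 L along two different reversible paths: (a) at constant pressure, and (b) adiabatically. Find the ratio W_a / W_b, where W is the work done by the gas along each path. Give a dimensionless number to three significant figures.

Path (a) isobaric: W = P₁(V₂ − V₁) → W_a/(P₁V₁) = -0.737.
Path (b) adiabatic: W = P₁V₁(1 − (V₁/V₂)^(γ−1))/(γ−1) → W_b/(P₁V₁) = -1.765.
W_a / W_b = -0.737 / -1.765 = 0.4175.

W_a / W_b ≈ 0.418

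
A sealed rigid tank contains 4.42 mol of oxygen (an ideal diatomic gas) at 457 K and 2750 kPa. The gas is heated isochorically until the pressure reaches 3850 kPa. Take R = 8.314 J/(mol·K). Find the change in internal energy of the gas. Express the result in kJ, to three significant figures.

ΔU ≈ 16.8 kJ

Constant volume ⇒ W = 0, so Q = ΔU = nCᵥΔT with Cᵥ = 5R/2 = 20.79 J/(mol·K).
At constant V, T₂/T₁ = P₂/P₁ ⇒ ΔT = T₁(P₂/P₁ − 1) = 457·(3850/2750 − 1) = 182.8 K.
ΔU = (4.42)(20.79)(182.8) = 16794 J.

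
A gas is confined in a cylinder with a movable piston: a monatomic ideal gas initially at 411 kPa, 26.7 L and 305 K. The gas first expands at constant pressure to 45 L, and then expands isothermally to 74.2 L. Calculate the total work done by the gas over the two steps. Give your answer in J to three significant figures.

W_total ≈ 16800 J

Step 1 (isobaric): W = PΔV = (411 kPa)(45 − 26.7 L) = 7521 J.
After step 1: P = 411 kPa, V = 45 L, T = 514 K.
Step 2 (isothermal): W = P₁V₁ ln(V₂/V₁) = (18495) ln(74.2/45) = 9249 J.
W_total = 7521 + 9249 = 16771 J.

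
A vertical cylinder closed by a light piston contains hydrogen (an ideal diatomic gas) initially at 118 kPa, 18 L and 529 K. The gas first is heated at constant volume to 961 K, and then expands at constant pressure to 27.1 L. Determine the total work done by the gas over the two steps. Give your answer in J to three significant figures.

W_total ≈ 1950 J

Step 1 (isochoric): W = 0 (constant volume).
After step 1: P = 214.4 kPa (V unchanged).
Step 2 (isobaric): W = PΔV = (214.4 kPa)(27.1 − 18 L) = 1951 J.
W_total = 0 + 1951 = 1951 J.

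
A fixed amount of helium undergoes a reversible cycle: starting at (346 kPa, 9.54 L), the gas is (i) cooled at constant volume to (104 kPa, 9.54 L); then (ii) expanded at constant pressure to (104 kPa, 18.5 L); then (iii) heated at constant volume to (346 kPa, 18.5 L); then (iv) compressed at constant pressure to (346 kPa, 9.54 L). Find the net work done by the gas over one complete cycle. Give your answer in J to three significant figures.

Constant-volume legs do no work.
W(ii) = (104)(18.5 − 9.54) = 931.8 J; W(iv) = (346)(9.54 − 18.5) = -3100 J.
W_net = 931.8 − 3100 = -2168 J (the counter-clockwise enclosed area).

W_net ≈ -2170 J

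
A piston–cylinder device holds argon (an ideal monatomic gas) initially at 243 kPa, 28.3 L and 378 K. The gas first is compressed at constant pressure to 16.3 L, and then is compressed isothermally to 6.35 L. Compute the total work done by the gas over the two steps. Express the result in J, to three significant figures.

Step 1 (isobaric): W = PΔV = (243 kPa)(16.3 − 28.3 L) = -2916 J.
After step 1: P = 243 kPa, V = 16.3 L, T = 217.7 K.
Step 2 (isothermal): W = P₁V₁ ln(V₂/V₁) = (3961) ln(6.35/16.3) = -3734 J.
W_total = -2916 − 3734 = -6650 J.

W_total ≈ -6650 J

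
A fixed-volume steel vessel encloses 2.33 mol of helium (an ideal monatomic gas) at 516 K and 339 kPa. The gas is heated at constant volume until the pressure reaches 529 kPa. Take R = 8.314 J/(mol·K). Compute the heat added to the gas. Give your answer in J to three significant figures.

Q ≈ 8400 J

Constant volume ⇒ W = 0, so Q = ΔU = nCᵥΔT with Cᵥ = 3R/2 = 12.47 J/(mol·K).
At constant V, T₂/T₁ = P₂/P₁ ⇒ ΔT = T₁(P₂/P₁ − 1) = 516·(529/339 − 1) = 289.2 K.
ΔU = (2.33)(12.47)(289.2) = 8404 J.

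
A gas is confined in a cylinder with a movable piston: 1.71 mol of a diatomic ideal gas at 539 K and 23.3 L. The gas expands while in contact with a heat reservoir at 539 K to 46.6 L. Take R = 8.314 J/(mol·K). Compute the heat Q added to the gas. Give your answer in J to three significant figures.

Isothermal ⇒ ΔU = 0, so Q = W = nRT ln(V₂/V₁).
Q = (1.71)(8.314)(539) ln(46.6/23.3) = 7663 × 0.6931 = 5312 J.

Q ≈ 5310 J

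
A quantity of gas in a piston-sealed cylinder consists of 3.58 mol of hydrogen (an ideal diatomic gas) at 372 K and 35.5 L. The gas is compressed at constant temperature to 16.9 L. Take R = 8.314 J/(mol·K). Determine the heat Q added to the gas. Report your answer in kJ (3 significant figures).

Isothermal ⇒ ΔU = 0, so Q = W = nRT ln(V₂/V₁).
Q = (3.58)(8.314)(372) ln(16.9/35.5) = 11072 × -0.7422 = -8218 J.

Q ≈ -8.22 kJ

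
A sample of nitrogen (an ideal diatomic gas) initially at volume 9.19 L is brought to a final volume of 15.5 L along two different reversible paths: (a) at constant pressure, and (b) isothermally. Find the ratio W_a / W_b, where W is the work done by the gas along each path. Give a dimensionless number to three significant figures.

W_a / W_b ≈ 1.31

Path (a) isobaric: W = P₁(V₂ − V₁) → W_a/(P₁V₁) = 0.6866.
Path (b) isothermal: W = P₁V₁ ln(V₂/V₁) → W_b/(P₁V₁) = 0.5227.
W_a / W_b = 0.6866 / 0.5227 = 1.314.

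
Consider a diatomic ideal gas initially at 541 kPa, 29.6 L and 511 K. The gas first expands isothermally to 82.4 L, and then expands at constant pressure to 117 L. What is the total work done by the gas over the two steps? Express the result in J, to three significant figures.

W_total ≈ 23100 J

Step 1 (isothermal): W = P₁V₁ ln(V₂/V₁) = (16014) ln(82.4/29.6) = 16395 J.
After step 1: P = 194.3 kPa, V = 82.4 L, T = 511 K.
Step 2 (isobaric): W = PΔV = (194.3 kPa)(117 − 82.4 L) = 6724 J.
W_total = 16395 + 6724 = 23119 J.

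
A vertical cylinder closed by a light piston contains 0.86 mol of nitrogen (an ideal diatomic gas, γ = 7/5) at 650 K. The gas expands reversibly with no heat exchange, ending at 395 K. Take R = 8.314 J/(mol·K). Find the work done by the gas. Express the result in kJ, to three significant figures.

Adiabatic ⇒ Q = 0, so W_by = −ΔU = nCᵥ(T₁ − T₂).
Cᵥ = 5R/2 = 20.79 J/(mol·K).
W = (0.86)(20.79)(650 − 395) = 4558 J.

W ≈ 4.56 kJ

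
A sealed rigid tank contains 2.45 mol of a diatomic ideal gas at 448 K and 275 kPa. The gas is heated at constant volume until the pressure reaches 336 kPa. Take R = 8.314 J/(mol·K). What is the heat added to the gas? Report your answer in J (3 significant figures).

Q ≈ 5060 J

Constant volume ⇒ W = 0, so Q = ΔU = nCᵥΔT with Cᵥ = 5R/2 = 20.79 J/(mol·K).
At constant V, T₂/T₁ = P₂/P₁ ⇒ ΔT = T₁(P₂/P₁ − 1) = 448·(336/275 − 1) = 99.37 K.
ΔU = (2.45)(20.79)(99.37) = 5060 J.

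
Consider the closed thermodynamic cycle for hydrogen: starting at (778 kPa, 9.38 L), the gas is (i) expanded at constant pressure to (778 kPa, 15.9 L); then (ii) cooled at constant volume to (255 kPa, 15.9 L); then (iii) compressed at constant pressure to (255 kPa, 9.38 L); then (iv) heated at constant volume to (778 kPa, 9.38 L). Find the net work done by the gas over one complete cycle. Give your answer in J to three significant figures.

Constant-volume legs do no work.
W(i) = (778)(15.9 − 9.38) = 5073 J; W(iii) = (255)(9.38 − 15.9) = -1663 J.
W_net = 5073 − 1663 = 3410 J (the clockwise enclosed area).

W_net ≈ 3410 J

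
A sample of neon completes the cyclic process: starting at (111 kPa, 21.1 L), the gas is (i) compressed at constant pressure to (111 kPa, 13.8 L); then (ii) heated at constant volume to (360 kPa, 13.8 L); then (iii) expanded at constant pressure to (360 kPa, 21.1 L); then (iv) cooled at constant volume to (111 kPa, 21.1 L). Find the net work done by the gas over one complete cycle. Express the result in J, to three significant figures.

Constant-volume legs do no work.
W(i) = (111)(13.8 − 21.1) = -810.3 J; W(iii) = (360)(21.1 − 13.8) = 2628 J.
W_net = -810.3 + 2628 = 1818 J (the clockwise enclosed area).

W_net ≈ 1820 J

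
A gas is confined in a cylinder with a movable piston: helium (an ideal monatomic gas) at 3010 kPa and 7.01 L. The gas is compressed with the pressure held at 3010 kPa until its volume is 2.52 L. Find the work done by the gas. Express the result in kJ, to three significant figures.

Isobaric: W = P ΔV.
W = (3010 kPa)(2.52 − 7.01 L) = (3010)(-4.49) = -13515 J.

W ≈ -13.5 kJ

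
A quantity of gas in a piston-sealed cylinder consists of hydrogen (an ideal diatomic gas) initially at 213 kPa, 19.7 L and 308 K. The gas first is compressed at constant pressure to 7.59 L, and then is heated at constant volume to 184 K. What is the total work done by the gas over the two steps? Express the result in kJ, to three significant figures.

W_total ≈ -2.58 kJ

Step 1 (isobaric): W = PΔV = (213 kPa)(7.59 − 19.7 L) = -2579 J.
Step 2 (isochoric): W = 0 (constant volume).
W_total = -2579 + 0 = -2579 J.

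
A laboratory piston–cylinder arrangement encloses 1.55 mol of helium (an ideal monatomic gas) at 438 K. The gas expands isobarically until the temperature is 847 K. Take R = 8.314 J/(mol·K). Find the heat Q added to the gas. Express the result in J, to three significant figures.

Isobaric: W = nRΔT = (1.55)(8.314)(409) = 5271 J.
ΔU = nCᵥΔT with Cᵥ = 3R/2: ΔU = (1.55)(12.47)(409) = 7906 J.
Q = ΔU + W = 7906 + 5271 = 13177 J.

Q ≈ 13200 J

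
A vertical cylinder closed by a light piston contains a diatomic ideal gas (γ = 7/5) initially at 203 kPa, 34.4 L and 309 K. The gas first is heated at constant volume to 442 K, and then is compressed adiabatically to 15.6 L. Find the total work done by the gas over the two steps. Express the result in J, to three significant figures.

W_total ≈ -9290 J

Step 1 (isochoric): W = 0 (constant volume).
After step 1: P = 290.4 kPa (V unchanged).
Step 2 (adiabatic): W = (P₁V₁ − P₂V₂)/(γ−1) = (9989 − 13705)/0.4 = -9291 J.
W_total = 0 − 9291 = -9291 J.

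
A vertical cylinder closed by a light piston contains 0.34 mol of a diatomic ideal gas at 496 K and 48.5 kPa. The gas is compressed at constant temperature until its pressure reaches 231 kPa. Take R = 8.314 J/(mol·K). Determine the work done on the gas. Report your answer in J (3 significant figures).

W ≈ 2190 J

Isothermal process: W = nRT ln(V₂/V₁) = nRT ln(P₁/P₂).
W = (0.34)(8.314)(496) × ln(48.5/231)
  = 1402 × ln(0.21) = 1402 × -1.561
W_by_gas = -2188 J; work on gas = −W_by = 2188 J.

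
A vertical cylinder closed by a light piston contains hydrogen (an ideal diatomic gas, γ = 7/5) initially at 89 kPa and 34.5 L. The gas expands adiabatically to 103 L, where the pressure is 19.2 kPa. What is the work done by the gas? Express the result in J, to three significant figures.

W ≈ 2730 J

Adiabatic: W = (P₁V₁ − P₂V₂)/(γ − 1) with γ = 7/5.
P₁V₁ = 3070 J, P₂V₂ = 1978 J.
W = (3070 − 1978) / 0.4 = 2732 J.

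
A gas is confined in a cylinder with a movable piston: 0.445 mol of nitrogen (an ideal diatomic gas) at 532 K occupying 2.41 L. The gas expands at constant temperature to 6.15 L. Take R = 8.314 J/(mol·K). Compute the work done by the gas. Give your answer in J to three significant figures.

Isothermal: W = nRT ln(V₂/V₁).
W = (0.445)(8.314)(532) × ln(6.15/2.41)
  = 1968 × 0.9368
W_by_gas = 1844 J.

W ≈ 1840 J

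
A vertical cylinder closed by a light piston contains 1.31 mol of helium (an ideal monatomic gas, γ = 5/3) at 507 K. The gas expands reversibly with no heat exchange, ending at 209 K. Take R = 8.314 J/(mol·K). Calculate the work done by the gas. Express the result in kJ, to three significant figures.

W ≈ 4.87 kJ

Adiabatic ⇒ Q = 0, so W_by = −ΔU = nCᵥ(T₁ − T₂).
Cᵥ = 3R/2 = 12.47 J/(mol·K).
W = (1.31)(12.47)(507 − 209) = 4868 J.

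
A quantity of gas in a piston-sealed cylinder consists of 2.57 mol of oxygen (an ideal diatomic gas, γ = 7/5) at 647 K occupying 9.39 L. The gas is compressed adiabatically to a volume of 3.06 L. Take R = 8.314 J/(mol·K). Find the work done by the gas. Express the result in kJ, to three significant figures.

Adiabatic: TV^(γ−1) = const with γ = 7/5.
T₂ = T₁ (V₁/V₂)^(γ−1) = 647 × (9.39/3.06)^0.4 = 647 × 1.566 = 1013 K.
W_by = nCᵥ(T₁ − T₂) = (2.57)(20.79)(647 − 1013) = -19560 J.

W ≈ -19.6 kJ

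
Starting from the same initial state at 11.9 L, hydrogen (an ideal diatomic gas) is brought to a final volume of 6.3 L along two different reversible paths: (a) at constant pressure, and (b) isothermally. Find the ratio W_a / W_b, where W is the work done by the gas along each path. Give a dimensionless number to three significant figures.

W_a / W_b ≈ 0.740

Path (a) isobaric: W = P₁(V₂ − V₁) → W_a/(P₁V₁) = -0.4706.
Path (b) isothermal: W = P₁V₁ ln(V₂/V₁) → W_b/(P₁V₁) = -0.636.
W_a / W_b = -0.4706 / -0.636 = 0.7399.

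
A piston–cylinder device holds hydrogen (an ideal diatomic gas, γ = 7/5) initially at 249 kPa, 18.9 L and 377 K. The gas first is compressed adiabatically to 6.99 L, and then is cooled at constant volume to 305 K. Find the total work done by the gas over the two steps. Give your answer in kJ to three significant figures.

Step 1 (adiabatic): W = (P₁V₁ − P₂V₂)/(γ−1) = (4706 − 7006)/0.4 = -5749 J.
Step 2 (isochoric): W = 0 (constant volume).
W_total = -5749 + 0 = -5749 J.

W_total ≈ -5.75 kJ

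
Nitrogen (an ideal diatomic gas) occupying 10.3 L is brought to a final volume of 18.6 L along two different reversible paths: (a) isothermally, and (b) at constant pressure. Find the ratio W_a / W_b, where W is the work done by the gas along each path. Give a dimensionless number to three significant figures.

W_a / W_b ≈ 0.733

Path (a) isothermal: W = P₁V₁ ln(V₂/V₁) → W_a/(P₁V₁) = 0.591.
Path (b) isobaric: W = P₁(V₂ − V₁) → W_b/(P₁V₁) = 0.8058.
W_a / W_b = 0.591 / 0.8058 = 0.7334.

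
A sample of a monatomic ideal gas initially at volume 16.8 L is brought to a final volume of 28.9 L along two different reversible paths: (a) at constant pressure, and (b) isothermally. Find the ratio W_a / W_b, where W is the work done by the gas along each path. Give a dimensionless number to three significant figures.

Path (a) isobaric: W = P₁(V₂ − V₁) → W_a/(P₁V₁) = 0.7202.
Path (b) isothermal: W = P₁V₁ ln(V₂/V₁) → W_b/(P₁V₁) = 0.5425.
W_a / W_b = 0.7202 / 0.5425 = 1.328.

W_a / W_b ≈ 1.33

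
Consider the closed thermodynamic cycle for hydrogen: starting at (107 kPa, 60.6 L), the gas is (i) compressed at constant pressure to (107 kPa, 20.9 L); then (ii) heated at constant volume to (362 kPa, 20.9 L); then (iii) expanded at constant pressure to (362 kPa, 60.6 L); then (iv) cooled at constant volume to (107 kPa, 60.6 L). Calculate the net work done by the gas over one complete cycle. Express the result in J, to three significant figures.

Constant-volume legs do no work.
W(i) = (107)(20.9 − 60.6) = -4248 J; W(iii) = (362)(60.6 − 20.9) = 14371 J.
W_net = -4248 + 14371 = 10124 J (the clockwise enclosed area).

W_net ≈ 10100 J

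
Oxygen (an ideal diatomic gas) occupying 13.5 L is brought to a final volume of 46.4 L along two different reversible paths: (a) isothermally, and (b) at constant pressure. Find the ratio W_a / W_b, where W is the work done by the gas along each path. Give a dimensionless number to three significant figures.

W_a / W_b ≈ 0.507

Path (a) isothermal: W = P₁V₁ ln(V₂/V₁) → W_a/(P₁V₁) = 1.235.
Path (b) isobaric: W = P₁(V₂ − V₁) → W_b/(P₁V₁) = 2.437.
W_a / W_b = 1.235 / 2.437 = 0.5066.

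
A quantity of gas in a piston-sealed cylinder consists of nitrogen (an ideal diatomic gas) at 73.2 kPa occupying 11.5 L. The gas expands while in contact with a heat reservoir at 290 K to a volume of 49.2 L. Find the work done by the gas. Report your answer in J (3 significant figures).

W ≈ 1220 J

Isothermal: W = nRT ln(V₂/V₁) = P₁V₁ ln(V₂/V₁).
P₁V₁ = (73.2 kPa)(11.5 L) = 841.8 J.
W = 841.8 × ln(49.2/11.5) = 841.8 × 1.454
W_by_gas = 1224 J.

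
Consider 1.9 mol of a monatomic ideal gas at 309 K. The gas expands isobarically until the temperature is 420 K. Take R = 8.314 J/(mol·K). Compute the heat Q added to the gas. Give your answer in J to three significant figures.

Q ≈ 4380 J

Isobaric: W = nRΔT = (1.9)(8.314)(111) = 1753 J.
ΔU = nCᵥΔT with Cᵥ = 3R/2: ΔU = (1.9)(12.47)(111) = 2630 J.
Q = ΔU + W = 2630 + 1753 = 4384 J.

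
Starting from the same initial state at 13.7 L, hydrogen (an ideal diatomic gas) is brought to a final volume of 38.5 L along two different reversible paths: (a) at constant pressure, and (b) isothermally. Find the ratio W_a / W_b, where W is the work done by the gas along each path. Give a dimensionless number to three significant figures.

W_a / W_b ≈ 1.75

Path (a) isobaric: W = P₁(V₂ − V₁) → W_a/(P₁V₁) = 1.81.
Path (b) isothermal: W = P₁V₁ ln(V₂/V₁) → W_b/(P₁V₁) = 1.033.
W_a / W_b = 1.81 / 1.033 = 1.752.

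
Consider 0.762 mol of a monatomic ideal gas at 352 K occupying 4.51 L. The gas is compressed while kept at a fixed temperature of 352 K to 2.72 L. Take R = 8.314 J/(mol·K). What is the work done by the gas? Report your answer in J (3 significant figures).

W ≈ -1130 J

Isothermal: W = nRT ln(V₂/V₁).
W = (0.762)(8.314)(352) × ln(2.72/4.51)
  = 2230 × -0.5057
W_by_gas = -1128 J.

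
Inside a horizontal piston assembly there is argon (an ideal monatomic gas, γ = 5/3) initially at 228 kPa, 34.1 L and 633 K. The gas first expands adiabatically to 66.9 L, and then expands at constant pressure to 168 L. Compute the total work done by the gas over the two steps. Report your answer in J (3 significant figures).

W_total ≈ 11700 J

Step 1 (adiabatic): W = (P₁V₁ − P₂V₂)/(γ−1) = (7775 − 4961)/0.667 = 4221 J.
After step 1: P = 74.16 kPa, V = 66.9 L, T = 403.9 K.
Step 2 (isobaric): W = PΔV = (74.16 kPa)(168 − 66.9 L) = 7497 J.
W_total = 4221 + 7497 = 11718 J.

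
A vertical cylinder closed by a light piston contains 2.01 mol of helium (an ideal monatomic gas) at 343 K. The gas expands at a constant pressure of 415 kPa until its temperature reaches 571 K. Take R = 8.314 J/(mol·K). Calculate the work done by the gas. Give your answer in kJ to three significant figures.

W ≈ 3.81 kJ

Isobaric: W = P ΔV = nR ΔT.
W = (2.01)(8.314)(571 − 343) = 3810 J.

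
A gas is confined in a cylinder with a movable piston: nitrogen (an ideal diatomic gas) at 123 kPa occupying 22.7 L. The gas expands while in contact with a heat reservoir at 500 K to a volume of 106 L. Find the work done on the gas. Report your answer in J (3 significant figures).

Isothermal: W = nRT ln(V₂/V₁) = P₁V₁ ln(V₂/V₁).
P₁V₁ = (123 kPa)(22.7 L) = 2792 J.
W = 2792 × ln(106/22.7) = 2792 × 1.541
W_by_gas = 4303 J; work on gas = −W_by = -4303 J.

W ≈ -4300 J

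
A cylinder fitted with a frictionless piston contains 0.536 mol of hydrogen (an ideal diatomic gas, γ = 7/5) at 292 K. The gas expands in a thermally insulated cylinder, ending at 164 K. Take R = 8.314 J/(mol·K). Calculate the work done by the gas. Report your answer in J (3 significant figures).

W ≈ 1430 J

Adiabatic ⇒ Q = 0, so W_by = −ΔU = nCᵥ(T₁ − T₂).
Cᵥ = 5R/2 = 20.79 J/(mol·K).
W = (0.536)(20.79)(292 − 164) = 1426 J.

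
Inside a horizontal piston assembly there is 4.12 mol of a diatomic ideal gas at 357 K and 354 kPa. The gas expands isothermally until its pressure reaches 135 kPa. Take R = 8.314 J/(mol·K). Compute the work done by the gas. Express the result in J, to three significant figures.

W ≈ 11800 J

Isothermal process: W = nRT ln(V₂/V₁) = nRT ln(P₁/P₂).
W = (4.12)(8.314)(357) × ln(354/135)
  = 12229 × ln(2.622) = 12229 × 0.964
W_by_gas = 11789 J.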